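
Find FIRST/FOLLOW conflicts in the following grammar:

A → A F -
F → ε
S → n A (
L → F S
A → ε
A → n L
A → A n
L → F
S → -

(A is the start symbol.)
Yes. A → A F '-' with FOLLOW(A) on { '-', 'n' }; A → n L with FOLLOW(A) on { 'n' }; A → A n with FOLLOW(A) on { '-', 'n' }; L → F S with FOLLOW(L) on { '-', 'n' }

A FIRST/FOLLOW conflict occurs when a non-terminal N has a nullable alternative N → β (β ⇒* ε) and another alternative N → α with FIRST(α) ∩ FOLLOW(N) ≠ ∅: on such a lookahead the parser cannot decide between expanding α and letting N vanish via β.

Nullable non-terminals: A, F, L.
FIRST sets used below: FIRST(A) = { '-', 'n', ε }, FIRST(F) = { ε }, FIRST(S) = { '-', 'n' }

A: nullable alternative(s) A → ε; FOLLOW(A) = { $, '(', '-', 'n' }
  A → A F -: FIRST \ {ε} = { '-', 'n' } — overlaps FOLLOW(A) on { '-', 'n' }: CONFLICT
  A → ε: FIRST \ {ε} = { } — this is the only nullable alternative, skip
  A → n L: FIRST \ {ε} = { 'n' } — overlaps FOLLOW(A) on { 'n' }: CONFLICT
  A → A n: FIRST \ {ε} = { '-', 'n' } — overlaps FOLLOW(A) on { '-', 'n' }: CONFLICT
F has a nullable alternative but only one production, so nothing to check.

L: nullable alternative(s) L → F; FOLLOW(L) = { $, '(', '-', 'n' }
  L → F S: FIRST \ {ε} = { '-', 'n' } — overlaps FOLLOW(L) on { '-', 'n' }: CONFLICT
  L → F: FIRST \ {ε} = { } — this is the only nullable alternative, skip

S has no nullable alternative, so no FIRST/FOLLOW check is needed there.

So the grammar has 4 FIRST/FOLLOW conflicts (marked CONFLICT above).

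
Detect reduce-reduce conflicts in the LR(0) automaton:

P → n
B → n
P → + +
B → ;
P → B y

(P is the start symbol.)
Yes — I5: [B → n .] vs [P → n .]

A reduce-reduce conflict occurs when an LR(0) state has two complete items [A → α .] and [B → β .] — both call for a reduction, and with no lookahead the parser cannot choose between them.

Augment with P' → P and build the canonical LR(0) collection (I0 = CLOSURE({[P' → . P]}), then GOTO on every symbol after a dot until no new states appear). It has 8 states:
  I0: { [B → . ;], [B → . n], [P → . + +], [P → . B y], [P → . n], [P' → . P] }  — shift
  I1: { [P → + . +] }  — shift
  I2: { [B → ; .] }  — reduce
  I3: { [P → B . y] }  — shift
  I4: { [P' → P .] }  — accept
  I5: { [B → n .], [P → n .] }  — 2 reduces
  I6: { [P → B y .] }  — reduce
  I7: { [P → + + .] }  — reduce

I5 contains complete items [B → n .], [P → n .] — reduce-reduce conflict.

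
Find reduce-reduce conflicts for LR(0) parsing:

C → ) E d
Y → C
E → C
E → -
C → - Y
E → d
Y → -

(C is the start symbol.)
No reduce-reduce conflicts

Augment with C' → C and build the canonical LR(0) collection (I0 = CLOSURE({[C' → . C]}), then GOTO on every symbol after a dot until no new states appear). It has 12 states:
  I0: { [C → . ) E d], [C → . - Y], [C' → . C] }  — shift
  I1: { [C → ) . E d], [C → . ) E d], [C → . - Y], [E → . -], [E → . C], [E → . d] }  — shift
  I2: { [C → - . Y], [C → . ) E d], [C → . - Y], [Y → . -], [Y → . C] }  — shift
  I3: { [C' → C .] }  — accept
  I4: { [C → - . Y], [C → . ) E d], [C → . - Y], [Y → - .], [Y → . -], [Y → . C] }  — shift, reduce
  I5: { [Y → C .] }  — reduce
  I6: { [C → - Y .] }  — reduce
  I7: { [C → - . Y], [C → . ) E d], [C → . - Y], [E → - .], [Y → . -], [Y → . C] }  — shift, reduce
  I8: { [E → C .] }  — reduce
  I9: { [C → ) E . d] }  — shift
  I10: { [E → d .] }  — reduce
  I11: { [C → ) E d .] }  — reduce

No state contains more than one complete item.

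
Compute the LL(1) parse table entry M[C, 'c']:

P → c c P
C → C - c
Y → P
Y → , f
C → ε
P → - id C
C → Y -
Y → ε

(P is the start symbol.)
C → C - c, C → Y -

To find M[C, 'c'], we find productions for C where 'c' is in the predict set (PREDICT(N → α) = (FIRST(α) \ {ε}) ∪ (FOLLOW(N) if α ⇒* ε)).

Relevant sets:
  FIRST(C) = { ',', '-', 'c', ε }
  FIRST(Y) = { ',', '-', 'c', ε }
  FOLLOW(C) = { $, '-' }

C → C - c: PREDICT = { ',', '-', 'c' }
  'c' is in predict set, so this production goes in M[C, 'c']
C → ε: PREDICT = { $, '-' }
C → Y -: PREDICT = { ',', '-', 'c' }
  'c' is in predict set, so this production goes in M[C, 'c']

M[C, 'c'] = C → C - c, C → Y -  (a multiply-defined cell — the grammar is not LL(1))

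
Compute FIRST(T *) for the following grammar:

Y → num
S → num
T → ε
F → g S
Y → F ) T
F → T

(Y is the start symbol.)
{ '*' }

FIRST sets of the non-terminals involved (from the grammar, by fixed-point iteration):
  FIRST(T) = { ε }

To compute FIRST(T *), process the symbols left to right:
Symbol T is a non-terminal. Add FIRST(T) \ {ε} = { }
T is nullable (ε ∈ FIRST(T)), continue to the next symbol.
Symbol * is a terminal. Add '*' and stop.
FIRST(T *) = { '*' }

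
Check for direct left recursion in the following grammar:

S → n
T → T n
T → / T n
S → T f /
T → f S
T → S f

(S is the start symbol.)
Yes, T is left-recursive

S → n: starts with n
T → T n: LEFT RECURSIVE (starts with T)
T → / T n: starts with '/'
S → T f /: starts with T
T → f S: starts with f
T → S f: starts with S

The grammar has direct left recursion on: T.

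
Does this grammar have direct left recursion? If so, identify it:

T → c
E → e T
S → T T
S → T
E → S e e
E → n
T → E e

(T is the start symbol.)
Direct left recursion occurs when N → N α for some non-terminal N (the right-hand side begins with the left-hand side itself).

T → c: starts with c
E → e T: starts with e
S → T T: starts with T
S → T: starts with T
E → S e e: starts with S
E → n: starts with n
T → E e: starts with E

No direct left recursion found.

Answer: No direct left recursion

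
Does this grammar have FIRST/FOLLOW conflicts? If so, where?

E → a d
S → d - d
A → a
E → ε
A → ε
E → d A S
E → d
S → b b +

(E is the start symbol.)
No FIRST/FOLLOW conflicts.

A FIRST/FOLLOW conflict occurs when a non-terminal N has a nullable alternative N → β (β ⇒* ε) and another alternative N → α with FIRST(α) ∩ FOLLOW(N) ≠ ∅: on such a lookahead the parser cannot decide between expanding α and letting N vanish via β.

Nullable non-terminals: A, E.

A: nullable alternative(s) A → ε; FOLLOW(A) = { 'b', 'd' }
  A → a: FIRST \ {ε} = { 'a' } — disjoint from FOLLOW(A)
  A → ε: FIRST \ {ε} = { } — this is the only nullable alternative, skip

E: nullable alternative(s) E → ε; FOLLOW(E) = { $ }
  E → a d: FIRST \ {ε} = { 'a' } — disjoint from FOLLOW(E)
  E → ε: FIRST \ {ε} = { } — this is the only nullable alternative, skip
  E → d A S: FIRST \ {ε} = { 'd' } — disjoint from FOLLOW(E)
  E → d: FIRST \ {ε} = { 'd' } — disjoint from FOLLOW(E)

S has no nullable alternative, so no FIRST/FOLLOW check is needed there.

No FIRST/FOLLOW conflicts found.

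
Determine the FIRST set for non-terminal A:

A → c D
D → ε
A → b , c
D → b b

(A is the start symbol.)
To compute FIRST(A), examine every production with A on the left-hand side, reading each right-hand side left to right until a non-nullable symbol is reached.

From A → c D:
  - c is a terminal: add 'c' and stop
From A → b , c:
  - b is a terminal: add 'b' and stop

Collecting: FIRST(A) = { 'b', 'c' }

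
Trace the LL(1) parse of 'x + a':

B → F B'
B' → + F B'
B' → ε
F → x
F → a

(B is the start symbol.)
LL(1) parsing maintains a stack (initially the start symbol over $) and the input. At each step: if the stack top is a terminal, match it against the current input token; if it is a non-terminal N, replace it with the RHS of M[N, lookahead] (the unique production whose predict set contains the lookahead).

Stack is shown with the top on the left.

Stack     Input    Action
-------------------------
B $       x + a $  output B → F B'
F B' $    x + a $  output F → x
x B' $    x + a $  match 'x'
B' $      + a $    output B' → + F B'
+ F B' $  + a $    match '+'
F B' $    a $      output F → a
a B' $    a $      match 'a'
B' $      $        output B' → ε
$         $        accept

The string is accepted.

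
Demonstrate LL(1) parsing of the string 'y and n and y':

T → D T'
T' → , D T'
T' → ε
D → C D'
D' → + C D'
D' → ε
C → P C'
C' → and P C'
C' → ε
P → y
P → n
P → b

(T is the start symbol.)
LL(1) parsing maintains a stack (initially the start symbol over $) and the input. At each step: if the stack top is a terminal, match it against the current input token; if it is a non-terminal N, replace it with the RHS of M[N, lookahead] (the unique production whose predict set contains the lookahead).

Stack is shown with the top on the left.

Stack             Input            Action
-----------------------------------------
T $               y and n and y $  output T → D T'
D T' $            y and n and y $  output D → C D'
C D' T' $         y and n and y $  output C → P C'
P C' D' T' $      y and n and y $  output P → y
y C' D' T' $      y and n and y $  match 'y'
C' D' T' $        and n and y $    output C' → and P C'
and P C' D' T' $  and n and y $    match 'and'
P C' D' T' $      n and y $        output P → n
n C' D' T' $      n and y $        match 'n'
C' D' T' $        and y $          output C' → and P C'
and P C' D' T' $  and y $          match 'and'
P C' D' T' $      y $              output P → y
y C' D' T' $      y $              match 'y'
C' D' T' $        $                output C' → ε
D' T' $           $                output D' → ε
T' $              $                output T' → ε
$                 $                accept

The string is accepted.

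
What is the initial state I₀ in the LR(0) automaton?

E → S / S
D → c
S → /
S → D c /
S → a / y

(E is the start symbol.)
{ [D → . c], [E → . S / S], [E' → . E], [S → . /], [S → . D c /], [S → . a / y] }

First, augment the grammar with E' → E
I₀ = CLOSURE({ [E' → . E] }):
  [E' → . E] has the dot before E: add [E → . S / S]
  [E → . S / S] has the dot before S: add [S → . /], [S → . D c /], [S → . a / y]
  [S → . D c /] has the dot before D: add [D → . c]
No further items can be added.

I₀ = { [D → . c], [E → . S / S], [E' → . E], [S → . /], [S → . D c /], [S → . a / y] }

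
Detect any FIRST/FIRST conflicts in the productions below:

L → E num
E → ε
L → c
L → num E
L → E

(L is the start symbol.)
Yes. L → E num / L → num E on { 'num' }

A FIRST/FIRST conflict occurs when two productions N → α and N → β for the same non-terminal have FIRST(α) ∩ FIRST(β) ≠ ∅ (with ε ∈ FIRST of a nullable right-hand side, so two nullable alternatives also conflict).

FIRST sets of the non-terminals at (or reachable through a nullable prefix from) the front of some alternative:
  FIRST(E) = { ε }

Productions for L:
  L → E num: FIRST = { 'num' }
  L → c: FIRST = { 'c' }
  L → num E: FIRST = { 'num' }
  L → E: FIRST = { ε }
E has only one production, so no FIRST/FIRST conflict is possible there.

Conflict for L: L → E num and L → num E
  Overlap: { 'num' }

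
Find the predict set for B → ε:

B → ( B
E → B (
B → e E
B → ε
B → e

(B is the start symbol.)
{ $, '(' }

PREDICT(B → ε) = (FIRST(RHS) \ {ε}) ∪ (FOLLOW(B) if ε ∈ FIRST(RHS), i.e. RHS ⇒* ε)
The right-hand side is ε (FIRST(ε) = { ε }), so the predict set is FOLLOW(B) = { $, '(' }
PREDICT(B → ε) = { $, '(' }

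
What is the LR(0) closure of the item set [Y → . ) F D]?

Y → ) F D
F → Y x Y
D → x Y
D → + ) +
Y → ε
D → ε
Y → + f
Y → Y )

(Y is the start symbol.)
Start with: [Y → . ) F D]
The dot precedes the terminal ')', so nothing is added.

CLOSURE = { [Y → . ) F D] }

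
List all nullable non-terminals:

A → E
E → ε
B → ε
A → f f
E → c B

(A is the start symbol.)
{ 'A', 'B', 'E' }

A non-terminal is nullable if it can derive ε (the empty string): either it has an ε-production, or it has a production whose right-hand side consists entirely of nullable non-terminals.

ε-productions: E → ε, B → ε
So E, B are immediately nullable.
A → E: every symbol on the right is nullable, so A is nullable too.
Every non-terminal is now nullable.
Nullable = { 'A', 'B', 'E' }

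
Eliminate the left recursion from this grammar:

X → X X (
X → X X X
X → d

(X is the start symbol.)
X → d X'
X' → X ( X'
X' → X X X'
X' → ε

X is directly left-recursive. The standard transformation for
  A → A α₁ | ... | A α_m | β₁ | ... | β_n
is
  A  → β₁ A' | ... | β_n A'
  A' → α₁ A' | ... | α_m A' | ε

X → d becomes X → d X'
X → X X ( becomes X' → X ( X'
X → X X X becomes X' → X X X'
Add X' → ε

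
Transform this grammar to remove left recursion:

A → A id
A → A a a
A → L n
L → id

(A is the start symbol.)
A → L n A'
A' → id A'
A' → a a A'
A' → ε
L → id

A is directly left-recursive. The standard transformation for
  A → A α₁ | ... | A α_m | β₁ | ... | β_n
is
  A  → β₁ A' | ... | β_n A'
  A' → α₁ A' | ... | α_m A' | ε

A → L n becomes A → L n A'
A → A id becomes A' → id A'
A → A a a becomes A' → a a A'
Add A' → ε

Productions for other non-terminals are unchanged:
  L → id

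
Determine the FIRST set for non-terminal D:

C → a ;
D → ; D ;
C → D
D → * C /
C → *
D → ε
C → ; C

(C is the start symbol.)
{ '*', ';', ε }

From D → ; D ;:
  - ';' is a terminal: add ';' and stop
From D → * C /:
  - '*' is a terminal: add '*' and stop
From D → ε:
  - ε-production, so ε ∈ FIRST(D)

Collecting: FIRST(D) = { '*', ';', ε }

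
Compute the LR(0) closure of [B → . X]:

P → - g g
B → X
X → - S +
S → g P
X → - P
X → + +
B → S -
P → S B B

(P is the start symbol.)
{ [B → . X], [X → . + +], [X → . - P], [X → . - S +] }

Start with: [B → . X]
  [B → . X] has the dot before X: add [X → . - S +], [X → . - P], [X → . + +]
No further items can be added.

CLOSURE = { [B → . X], [X → . + +], [X → . - P], [X → . - S +] }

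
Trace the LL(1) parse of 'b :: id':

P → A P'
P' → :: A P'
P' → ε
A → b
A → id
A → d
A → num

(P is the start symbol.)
LL(1) parsing maintains a stack (initially the start symbol over $) and the input. At each step: if the stack top is a terminal, match it against the current input token; if it is a non-terminal N, replace it with the RHS of M[N, lookahead] (the unique production whose predict set contains the lookahead).

Stack is shown with the top on the left.

Stack      Input      Action
----------------------------
P $        b :: id $  output P → A P'
A P' $     b :: id $  output A → b
b P' $     b :: id $  match 'b'
P' $       :: id $    output P' → :: A P'
:: A P' $  :: id $    match '::'
A P' $     id $       output A → id
id P' $    id $       match 'id'
P' $       $          output P' → ε
$          $          accept

The string is accepted.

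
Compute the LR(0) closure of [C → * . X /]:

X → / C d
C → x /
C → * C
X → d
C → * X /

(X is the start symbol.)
To compute CLOSURE, for each item [A → α.Bβ] where B is a non-terminal, add [B → .γ] for all productions B → γ; repeat for the newly added items until nothing changes.

Start with: [C → * . X /]
  [C → * . X /] has the dot before X: add [X → . / C d], [X → . d]
No further items can be added.

CLOSURE = { [C → * . X /], [X → . / C d], [X → . d] }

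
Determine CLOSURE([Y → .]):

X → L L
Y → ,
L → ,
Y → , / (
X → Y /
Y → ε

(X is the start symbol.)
Start with: [Y → .]
The dot is at the end, so nothing is added.

CLOSURE = { [Y → .] }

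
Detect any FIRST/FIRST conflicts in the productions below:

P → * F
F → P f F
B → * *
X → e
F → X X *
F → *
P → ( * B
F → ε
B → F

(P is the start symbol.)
A FIRST/FIRST conflict occurs when two productions N → α and N → β for the same non-terminal have FIRST(α) ∩ FIRST(β) ≠ ∅ (with ε ∈ FIRST of a nullable right-hand side, so two nullable alternatives also conflict).

FIRST sets of the non-terminals at (or reachable through a nullable prefix from) the front of some alternative:
  FIRST(P) = { '(', '*' }
  FIRST(X) = { 'e' }
  FIRST(F) = { '(', '*', 'e', ε }

Productions for P:
  P → * F: FIRST = { '*' }
  P → ( * B: FIRST = { '(' }
Productions for F:
  F → P f F: FIRST = { '(', '*' }
  F → X X *: FIRST = { 'e' }
  F → *: FIRST = { '*' }
  F → ε: FIRST = { ε }
Productions for B:
  B → * *: FIRST = { '*' }
  B → F: FIRST = { '(', '*', 'e', ε }
X has only one production, so no FIRST/FIRST conflict is possible there.

Conflict for F: F → P f F and F → *
  Overlap: { '*' }
Conflict for B: B → * * and B → F
  Overlap: { '*' }

Answer: Yes. F → P f F / F → '*' on { '*' }; B → '*' '*' / B → F on { '*' }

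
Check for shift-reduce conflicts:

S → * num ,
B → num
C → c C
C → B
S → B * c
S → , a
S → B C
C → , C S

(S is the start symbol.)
A shift-reduce conflict occurs when an LR(0) state has both:
  - a complete (reduce) item [A → α .] (dot at the end), and
  - a shift item [B → β . c γ] (dot before a terminal).

Augment with S' → S and build the canonical LR(0) collection (I0 = CLOSURE({[S' → . S]}), then GOTO on every symbol after a dot until no new states appear). It has 18 states:
  I0: { [B → . num], [S → . * num ,], [S → . , a], [S → . B * c], [S → . B C], [S' → . S] }  — shift
  I1: { [S → * . num ,] }  — shift
  I2: { [S → , . a] }  — shift
  I3: { [B → . num], [C → . , C S], [C → . B], [C → . c C], [S → B . * c], [S → B . C] }  — shift
  I4: { [S' → S .] }  — accept
  I5: { [B → num .] }  — reduce
  I6: { [S → B * . c] }  — shift
  I7: { [B → . num], [C → , . C S], [C → . , C S], [C → . B], [C → . c C] }  — shift
  I8: { [C → B .] }  — reduce
  I9: { [S → B C .] }  — reduce
  I10: { [B → . num], [C → . , C S], [C → . B], [C → . c C], [C → c . C] }  — shift
  I11: { [C → c C .] }  — reduce
  I12: { [B → . num], [C → , C . S], [S → . * num ,], [S → . , a], [S → . B * c], [S → . B C] }  — shift
  I13: { [C → , C S .] }  — reduce
  I14: { [S → B * c .] }  — reduce
  I15: { [S → , a .] }  — reduce
  I16: { [S → * num . ,] }  — shift
  I17: { [S → * num , .] }  — reduce

No state contains both a complete item and a shift item.

Answer: No shift-reduce conflicts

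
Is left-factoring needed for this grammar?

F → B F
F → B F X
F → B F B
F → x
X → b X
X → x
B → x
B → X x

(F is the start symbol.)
Yes, F has productions with common prefix 'B F'

Left-factoring is needed when two productions for the same non-terminal
share a common prefix on the right-hand side.

Productions for F:
  F → B F
  F → B F X
  F → B F B
  F → x
Productions for X:
  X → b X
  X → x
Productions for B:
  B → x
  B → X x

Found common prefix 'B F' in productions for F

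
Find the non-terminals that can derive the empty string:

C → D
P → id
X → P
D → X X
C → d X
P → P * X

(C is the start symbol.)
None

A non-terminal is nullable if it can derive ε (the empty string): either it has an ε-production, or it has a production whose right-hand side consists entirely of nullable non-terminals.

There are no ε-productions, so no non-terminal can derive ε.
No non-terminals are nullable.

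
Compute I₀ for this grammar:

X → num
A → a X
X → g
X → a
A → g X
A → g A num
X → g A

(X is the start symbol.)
{ [X → . a], [X → . g A], [X → . g], [X → . num], [X' → . X] }

First, augment the grammar with X' → X
I₀ = CLOSURE({ [X' → . X] }):
  [X' → . X] has the dot before X: add [X → . num], [X → . g], [X → . a], [X → . g A]
No further items can be added.

I₀ = { [X → . a], [X → . g A], [X → . g], [X → . num], [X' → . X] }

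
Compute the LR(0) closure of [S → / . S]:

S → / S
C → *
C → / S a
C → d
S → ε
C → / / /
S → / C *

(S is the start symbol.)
{ [S → . / C *], [S → . / S], [S → .], [S → / . S] }

To compute CLOSURE, for each item [A → α.Bβ] where B is a non-terminal, add [B → .γ] for all productions B → γ; repeat for the newly added items until nothing changes.

Start with: [S → / . S]
  [S → / . S] has the dot before S: add [S → . / S], [S → .], [S → . / C *]
No further items can be added.

CLOSURE = { [S → . / C *], [S → . / S], [S → .], [S → / . S] }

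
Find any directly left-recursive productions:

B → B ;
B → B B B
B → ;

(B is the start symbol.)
Direct left recursion occurs when N → N α for some non-terminal N (the right-hand side begins with the left-hand side itself).

B → B ;: LEFT RECURSIVE (starts with B)
B → B B B: LEFT RECURSIVE (starts with B)
B → ;: starts with ';'

The grammar has direct left recursion on: B.

Answer: Yes, B is left-recursive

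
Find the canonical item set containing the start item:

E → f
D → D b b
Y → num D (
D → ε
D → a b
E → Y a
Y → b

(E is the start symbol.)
{ [E → . Y a], [E → . f], [E' → . E], [Y → . b], [Y → . num D (] }

First, augment the grammar with E' → E
I₀ = CLOSURE({ [E' → . E] }):
  [E' → . E] has the dot before E: add [E → . f], [E → . Y a]
  [E → . Y a] has the dot before Y: add [Y → . num D (], [Y → . b]
No further items can be added.

I₀ = { [E → . Y a], [E → . f], [E' → . E], [Y → . b], [Y → . num D (] }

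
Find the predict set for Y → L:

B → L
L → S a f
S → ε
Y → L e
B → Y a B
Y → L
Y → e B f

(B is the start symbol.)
{ 'a' }

PREDICT(Y → L) = (FIRST(RHS) \ {ε}) ∪ (FOLLOW(Y) if ε ∈ FIRST(RHS), i.e. RHS ⇒* ε)
FIRST(L) = { 'a' }
FIRST(L) = { 'a' }
ε ∉ FIRST(L), so FOLLOW(Y) is not added.
PREDICT(Y → L) = { 'a' }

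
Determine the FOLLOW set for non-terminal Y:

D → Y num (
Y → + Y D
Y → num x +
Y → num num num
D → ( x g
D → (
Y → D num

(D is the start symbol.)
{ '(', '+', 'num' }

In D → Y num (: Y is followed by num '(', add FIRST(num '(') \ {ε} = { 'num' }
In Y → + Y D: Y is followed by D, add FIRST(D) \ {ε} = { '(', '+', 'num' }

Taking the union: FOLLOW(Y) = { '(', '+', 'num' }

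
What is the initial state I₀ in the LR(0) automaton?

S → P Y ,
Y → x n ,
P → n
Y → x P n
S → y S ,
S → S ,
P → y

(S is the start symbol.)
First, augment the grammar with S' → S
I₀ = CLOSURE({ [S' → . S] }):
  [S' → . S] has the dot before S: add [S → . P Y ,], [S → . y S ,], [S → . S ,]
  [S → . P Y ,] has the dot before P: add [P → . n], [P → . y]
No further items can be added.

I₀ = { [P → . n], [P → . y], [S → . P Y ,], [S → . S ,], [S → . y S ,], [S' → . S] }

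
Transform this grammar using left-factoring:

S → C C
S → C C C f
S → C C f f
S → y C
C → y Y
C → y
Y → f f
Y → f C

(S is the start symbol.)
Left-factoring transforms A → αβ₁ | αβ₂ into A → αA' and A' → β₁ | β₂
(α is the longest common prefix among the alternatives). Repeat until
no nonterminal has two alternatives with a common prefix.

Round 1: S has alternatives sharing prefix 'C C'. Introduce S': S → C C S'
  Add: S' → ε
  Add: S' → C f
  Add: S' → f f

Round 2: C has alternatives sharing prefix 'y'. Introduce C': C → y C'
  Add: C' → Y
  Add: C' → ε

Round 3: Y has alternatives sharing prefix 'f'. Introduce Y': Y → f Y'
  Add: Y' → f
  Add: Y' → C

No remaining common prefixes — done.

Resulting grammar:
S → C C S'
S' → ε
S' → C f
S' → f f
S → y C
C → y C'
C' → Y
C' → ε
Y → f Y'
Y' → f
Y' → C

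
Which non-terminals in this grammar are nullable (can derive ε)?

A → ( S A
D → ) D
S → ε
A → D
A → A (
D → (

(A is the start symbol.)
ε-productions: S → ε
So S is immediately nullable.
No further non-terminal can be added: every production for the remaining non-terminals contains a terminal or a non-nullable non-terminal.
Nullable = { 'S' }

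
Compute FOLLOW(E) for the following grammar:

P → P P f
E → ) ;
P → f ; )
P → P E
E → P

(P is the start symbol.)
{ $, ')', 'f' }

To compute FOLLOW(E), find every occurrence of E on a right-hand side N → α E β: add FIRST(β) \ {ε}, and if β is empty or nullable also add FOLLOW(N). Iterate to a fixed point.

In P → P E: E is at the end, add FOLLOW(P)

The FOLLOW sets referred to above (computed the same way, to a fixed point):
  FOLLOW(P) = { $, ')', 'f' }

Taking the union: FOLLOW(E) = { $, ')', 'f' }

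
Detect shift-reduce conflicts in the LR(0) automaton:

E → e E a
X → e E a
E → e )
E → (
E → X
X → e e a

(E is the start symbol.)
Augment with E' → E and build the canonical LR(0) collection (I0 = CLOSURE({[E' → . E]}), then GOTO on every symbol after a dot until no new states appear). It has 10 states:
  I0: { [E → . (], [E → . X], [E → . e )], [E → . e E a], [E' → . E], [X → . e E a], [X → . e e a] }  — shift
  I1: { [E → ( .] }  — reduce
  I2: { [E' → E .] }  — accept
  I3: { [E → X .] }  — reduce
  I4: { [E → . (], [E → . X], [E → . e )], [E → . e E a], [E → e . )], [E → e . E a], [X → . e E a], [X → . e e a], [X → e . E a], [X → e . e a] }  — shift
  I5: { [E → e ) .] }  — reduce
  I6: { [E → e E . a], [X → e E . a] }  — shift
  I7: { [E → . (], [E → . X], [E → . e )], [E → . e E a], [E → e . )], [E → e . E a], [X → . e E a], [X → . e e a], [X → e . E a], [X → e . e a], [X → e e . a] }  — shift
  I8: { [X → e e a .] }  — reduce
  I9: { [E → e E a .], [X → e E a .] }  — 2 reduces

No state contains both a complete item and a shift item.

Answer: No shift-reduce conflicts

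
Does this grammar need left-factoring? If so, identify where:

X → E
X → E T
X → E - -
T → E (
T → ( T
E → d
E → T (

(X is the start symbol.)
Yes, X has productions with common prefix 'E'

Left-factoring is needed when two productions for the same non-terminal
share a common prefix on the right-hand side.

Productions for X:
  X → E
  X → E T
  X → E - -
Productions for T:
  T → E (
  T → ( T
Productions for E:
  E → d
  E → T (

Found common prefix 'E' in productions for X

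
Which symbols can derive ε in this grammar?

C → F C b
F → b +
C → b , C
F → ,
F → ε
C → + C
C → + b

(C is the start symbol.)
ε-productions: F → ε
So F is immediately nullable.
No further non-terminal can be added: every production for the remaining non-terminals contains a terminal or a non-nullable non-terminal.
Nullable = { 'F' }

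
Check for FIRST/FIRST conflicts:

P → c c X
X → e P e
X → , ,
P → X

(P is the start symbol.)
No FIRST/FIRST conflicts.

A FIRST/FIRST conflict occurs when two productions N → α and N → β for the same non-terminal have FIRST(α) ∩ FIRST(β) ≠ ∅ (with ε ∈ FIRST of a nullable right-hand side, so two nullable alternatives also conflict).

FIRST sets of the non-terminals at (or reachable through a nullable prefix from) the front of some alternative:
  FIRST(X) = { ',', 'e' }

Productions for P:
  P → c c X: FIRST = { 'c' }
  P → X: FIRST = { ',', 'e' }
Productions for X:
  X → e P e: FIRST = { 'e' }
  X → , ,: FIRST = { ',' }

All alternatives of each non-terminal have pairwise disjoint FIRST sets.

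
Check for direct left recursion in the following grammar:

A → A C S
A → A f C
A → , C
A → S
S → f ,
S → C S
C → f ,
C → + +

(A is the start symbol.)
Yes, A is left-recursive

A → A C S: LEFT RECURSIVE (starts with A)
A → A f C: LEFT RECURSIVE (starts with A)
A → , C: starts with ','
A → S: starts with S
S → f ,: starts with f
S → C S: starts with C
C → f ,: starts with f
C → + +: starts with '+'

The grammar has direct left recursion on: A.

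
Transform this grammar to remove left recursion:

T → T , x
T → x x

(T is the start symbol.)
T → x x T'
T' → , x T'
T' → ε

T is directly left-recursive. The standard transformation for
  A → A α₁ | ... | A α_m | β₁ | ... | β_n
is
  A  → β₁ A' | ... | β_n A'
  A' → α₁ A' | ... | α_m A' | ε

T → x x becomes T → x x T'
T → T , x becomes T' → , x T'
Add T' → ε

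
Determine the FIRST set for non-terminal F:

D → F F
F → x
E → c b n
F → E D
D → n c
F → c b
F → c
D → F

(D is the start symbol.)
{ 'c', 'x' }

FIRST sets of the other non-terminals involved (by the same procedure, iterated to a fixed point):
  FIRST(E) = { 'c' }

From F → x:
  - x is a terminal: add 'x' and stop
From F → E D:
  - E is a non-terminal: add FIRST(E) \ {ε} = { 'c' }
    E is not nullable, so stop
From F → c b:
  - c is a terminal: add 'c' and stop
From F → c:
  - c is a terminal: add 'c' and stop

Collecting: FIRST(F) = { 'c', 'x' }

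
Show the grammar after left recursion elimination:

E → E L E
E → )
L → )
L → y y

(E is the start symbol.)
E is directly left-recursive. The standard transformation for
  A → A α₁ | ... | A α_m | β₁ | ... | β_n
is
  A  → β₁ A' | ... | β_n A'
  A' → α₁ A' | ... | α_m A' | ε

E → ) becomes E → ) E'
E → E L E becomes E' → L E E'
Add E' → ε

Productions for other non-terminals are unchanged:
  L → )
  L → y y

Resulting grammar:
E → ) E'
E' → L E E'
E' → ε
L → )
L → y y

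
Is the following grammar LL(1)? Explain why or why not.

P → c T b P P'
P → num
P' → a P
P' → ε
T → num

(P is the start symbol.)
A grammar is LL(1) if for each non-terminal N with multiple productions, the predict sets of those productions are pairwise disjoint, where PREDICT(N → α) = (FIRST(α) \ {ε}) ∪ (FOLLOW(N) if α ⇒* ε).

Relevant sets:
  FOLLOW(P') = { $, 'a' }

For P:
  PREDICT(P → c T b P P') = { 'c' }
  PREDICT(P → num) = { 'num' }
For P':
  PREDICT(P' → a P) = { 'a' }
  PREDICT(P' → ε) = { $, 'a' }
T has a single production, so nothing to check there.

Conflict found: Predict set conflict for P': { 'a' }
The grammar is NOT LL(1).

Answer: No. Predict set conflict for P': { 'a' }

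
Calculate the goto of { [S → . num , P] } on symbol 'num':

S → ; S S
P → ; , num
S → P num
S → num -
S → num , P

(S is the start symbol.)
{ [S → num . , P] }

GOTO(I, 'num') = CLOSURE({ [A → αX.β] : [A → α.Xβ] ∈ I, X = 'num' })

Items with dot before 'num', with the dot advanced:
  [S → . num , P] → [S → num . , P]
Closure adds nothing (no advanced item has the dot before a non-terminal).

GOTO = { [S → num . , P] }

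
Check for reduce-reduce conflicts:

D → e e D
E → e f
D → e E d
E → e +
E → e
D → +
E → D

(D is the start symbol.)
Augment with D' → D and build the canonical LR(0) collection (I0 = CLOSURE({[D' → . D]}), then GOTO on every symbol after a dot until no new states appear). It has 11 states:
  I0: { [D → . +], [D → . e E d], [D → . e e D], [D' → . D] }  — shift
  I1: { [D → + .] }  — reduce
  I2: { [D' → D .] }  — accept
  I3: { [D → . +], [D → . e E d], [D → . e e D], [D → e . E d], [D → e . e D], [E → . D], [E → . e +], [E → . e f], [E → . e] }  — shift
  I4: { [E → D .] }  — reduce
  I5: { [D → e E . d] }  — shift
  I6: { [D → . +], [D → . e E d], [D → . e e D], [D → e . E d], [D → e . e D], [D → e e . D], [E → . D], [E → . e +], [E → . e f], [E → . e], [E → e . +], [E → e . f], [E → e .] }  — shift, reduce
  I7: { [D → + .], [E → e + .] }  — 2 reduces
  I8: { [D → e e D .], [E → D .] }  — 2 reduces
  I9: { [E → e f .] }  — reduce
  I10: { [D → e E d .] }  — reduce

I7 contains complete items [D → + .], [E → e + .] — reduce-reduce conflict.
I8 contains complete items [D → e e D .], [E → D .] — reduce-reduce conflict.

Answer: Yes — I7: [D → + .] vs [E → e + .]; I8: [D → e e D .] vs [E → D .]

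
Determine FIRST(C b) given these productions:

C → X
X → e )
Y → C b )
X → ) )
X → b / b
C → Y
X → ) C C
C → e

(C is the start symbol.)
FIRST sets of the non-terminals involved (from the grammar, by fixed-point iteration):
  FIRST(C) = { ')', 'b', 'e' }

To compute FIRST(C b), process the symbols left to right:
Symbol C is a non-terminal. Add FIRST(C) \ {ε} = { ')', 'b', 'e' }
C is not nullable (ε ∉ FIRST(C)), so stop here.
FIRST(C b) = { ')', 'b', 'e' }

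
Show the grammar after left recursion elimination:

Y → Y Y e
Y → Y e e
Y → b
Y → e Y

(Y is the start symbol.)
Y → b Y'
Y → e Y Y'
Y' → Y e Y'
Y' → e e Y'
Y' → ε

Y is directly left-recursive. The standard transformation for
  A → A α₁ | ... | A α_m | β₁ | ... | β_n
is
  A  → β₁ A' | ... | β_n A'
  A' → α₁ A' | ... | α_m A' | ε

Y → b becomes Y → b Y'
Y → e Y becomes Y → e Y Y'
Y → Y Y e becomes Y' → Y e Y'
Y → Y e e becomes Y' → e e Y'
Add Y' → ε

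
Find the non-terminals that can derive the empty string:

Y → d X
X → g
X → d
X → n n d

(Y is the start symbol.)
A non-terminal is nullable if it can derive ε (the empty string): either it has an ε-production, or it has a production whose right-hand side consists entirely of nullable non-terminals.

There are no ε-productions, so no non-terminal can derive ε.
No non-terminals are nullable.

Answer: None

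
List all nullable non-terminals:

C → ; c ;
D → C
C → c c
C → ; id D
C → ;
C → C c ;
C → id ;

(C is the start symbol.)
A non-terminal is nullable if it can derive ε (the empty string): either it has an ε-production, or it has a production whose right-hand side consists entirely of nullable non-terminals.

There are no ε-productions, so no non-terminal can derive ε.
No non-terminals are nullable.

Answer: None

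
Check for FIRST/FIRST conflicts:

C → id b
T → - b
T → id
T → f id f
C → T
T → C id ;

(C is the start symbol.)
Yes. C → id b / C → T on { 'id' }; T → '-' b / T → C id ';' on { '-' }; T → id / T → C id ';' on { 'id' }; T → f id f / T → C id ';' on { 'f' }

A FIRST/FIRST conflict occurs when two productions N → α and N → β for the same non-terminal have FIRST(α) ∩ FIRST(β) ≠ ∅ (with ε ∈ FIRST of a nullable right-hand side, so two nullable alternatives also conflict).

FIRST sets of the non-terminals at (or reachable through a nullable prefix from) the front of some alternative:
  FIRST(T) = { '-', 'f', 'id' }
  FIRST(C) = { '-', 'f', 'id' }

Productions for C:
  C → id b: FIRST = { 'id' }
  C → T: FIRST = { '-', 'f', 'id' }
Productions for T:
  T → - b: FIRST = { '-' }
  T → id: FIRST = { 'id' }
  T → f id f: FIRST = { 'f' }
  T → C id ;: FIRST = { '-', 'f', 'id' }

Conflict for C: C → id b and C → T
  Overlap: { 'id' }
Conflict for T: T → - b and T → C id ;
  Overlap: { '-' }
Conflict for T: T → id and T → C id ;
  Overlap: { 'id' }
Conflict for T: T → f id f and T → C id ;
  Overlap: { 'f' }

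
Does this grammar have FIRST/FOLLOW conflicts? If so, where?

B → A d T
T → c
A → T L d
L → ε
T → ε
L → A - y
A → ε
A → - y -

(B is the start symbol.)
Yes. T → c with FOLLOW(T) on { 'c' }; A → T L d with FOLLOW(A) on { '-', 'd' }; A → '-' y '-' with FOLLOW(A) on { '-' }; L → A '-' y with FOLLOW(L) on { 'd' }

Nullable non-terminals: A, L, T.
FIRST sets used below: FIRST(T) = { 'c', ε }, FIRST(L) = { '-', 'c', 'd', ε }, FIRST(A) = { '-', 'c', 'd', ε }

A: nullable alternative(s) A → ε; FOLLOW(A) = { '-', 'd' }
  A → T L d: FIRST \ {ε} = { '-', 'c', 'd' } — overlaps FOLLOW(A) on { '-', 'd' }: CONFLICT
  A → ε: FIRST \ {ε} = { } — this is the only nullable alternative, skip
  A → - y -: FIRST \ {ε} = { '-' } — overlaps FOLLOW(A) on { '-' }: CONFLICT

L: nullable alternative(s) L → ε; FOLLOW(L) = { 'd' }
  L → ε: FIRST \ {ε} = { } — this is the only nullable alternative, skip
  L → A - y: FIRST \ {ε} = { '-', 'c', 'd' } — overlaps FOLLOW(L) on { 'd' }: CONFLICT

T: nullable alternative(s) T → ε; FOLLOW(T) = { $, '-', 'c', 'd' }
  T → c: FIRST \ {ε} = { 'c' } — overlaps FOLLOW(T) on { 'c' }: CONFLICT
  T → ε: FIRST \ {ε} = { } — this is the only nullable alternative, skip

B has no nullable alternative, so no FIRST/FOLLOW check is needed there.

So the grammar has 4 FIRST/FOLLOW conflicts (marked CONFLICT above).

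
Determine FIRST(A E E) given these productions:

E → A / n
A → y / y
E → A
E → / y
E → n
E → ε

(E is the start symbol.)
{ 'y' }

FIRST sets of the non-terminals involved (from the grammar, by fixed-point iteration):
  FIRST(A) = { 'y' }

To compute FIRST(A E E), process the symbols left to right:
Symbol A is a non-terminal. Add FIRST(A) \ {ε} = { 'y' }
A is not nullable (ε ∉ FIRST(A)), so stop here.
FIRST(A E E) = { 'y' }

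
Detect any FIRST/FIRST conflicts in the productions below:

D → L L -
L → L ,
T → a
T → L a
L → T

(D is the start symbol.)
FIRST sets of the non-terminals at (or reachable through a nullable prefix from) the front of some alternative:
  FIRST(L) = { 'a' }
  FIRST(T) = { 'a' }

Productions for L:
  L → L ,: FIRST = { 'a' }
  L → T: FIRST = { 'a' }
Productions for T:
  T → a: FIRST = { 'a' }
  T → L a: FIRST = { 'a' }
D has only one production, so no FIRST/FIRST conflict is possible there.

Conflict for L: L → L , and L → T
  Overlap: { 'a' }
Conflict for T: T → a and T → L a
  Overlap: { 'a' }

Answer: Yes. L → L ',' / L → T on { 'a' }; T → a / T → L a on { 'a' }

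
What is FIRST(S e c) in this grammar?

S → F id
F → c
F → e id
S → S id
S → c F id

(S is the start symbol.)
FIRST sets of the non-terminals involved (from the grammar, by fixed-point iteration):
  FIRST(S) = { 'c', 'e' }

To compute FIRST(S e c), process the symbols left to right:
Symbol S is a non-terminal. Add FIRST(S) \ {ε} = { 'c', 'e' }
S is not nullable (ε ∉ FIRST(S)), so stop here.
FIRST(S e c) = { 'c', 'e' }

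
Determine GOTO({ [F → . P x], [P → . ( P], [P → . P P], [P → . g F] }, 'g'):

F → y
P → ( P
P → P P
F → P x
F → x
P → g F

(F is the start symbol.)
GOTO(I, 'g') = CLOSURE({ [A → αX.β] : [A → α.Xβ] ∈ I, X = 'g' })

Items with dot before 'g', with the dot advanced:
  [P → . g F] → [P → g . F]
Closure of the advanced items:
  [P → g . F] has the dot before F: add [F → . y], [F → . P x], [F → . x]
  [F → . P x] has the dot before P: add [P → . ( P], [P → . P P], [P → . g F]

GOTO = { [F → . P x], [F → . x], [F → . y], [P → . ( P], [P → . P P], [P → . g F], [P → g . F] }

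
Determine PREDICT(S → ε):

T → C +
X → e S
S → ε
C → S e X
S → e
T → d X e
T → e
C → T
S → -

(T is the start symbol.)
{ '+', 'e' }

PREDICT(S → ε) = (FIRST(RHS) \ {ε}) ∪ (FOLLOW(S) if ε ∈ FIRST(RHS), i.e. RHS ⇒* ε)
The right-hand side is ε (FIRST(ε) = { ε }), so the predict set is FOLLOW(S) = { '+', 'e' }
PREDICT(S → ε) = { '+', 'e' }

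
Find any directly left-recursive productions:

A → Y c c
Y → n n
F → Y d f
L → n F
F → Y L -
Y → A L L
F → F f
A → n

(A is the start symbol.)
Yes, F is left-recursive

Direct left recursion occurs when N → N α for some non-terminal N (the right-hand side begins with the left-hand side itself).

A → Y c c: starts with Y
Y → n n: starts with n
F → Y d f: starts with Y
L → n F: starts with n
F → Y L -: starts with Y
Y → A L L: starts with A
F → F f: LEFT RECURSIVE (starts with F)
A → n: starts with n

The grammar has direct left recursion on: F.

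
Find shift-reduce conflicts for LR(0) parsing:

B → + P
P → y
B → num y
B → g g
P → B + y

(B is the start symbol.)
Augment with B' → B and build the canonical LR(0) collection (I0 = CLOSURE({[B' → . B]}), then GOTO on every symbol after a dot until no new states appear). It has 12 states:
  I0: { [B → . + P], [B → . g g], [B → . num y], [B' → . B] }  — shift
  I1: { [B → + . P], [B → . + P], [B → . g g], [B → . num y], [P → . B + y], [P → . y] }  — shift
  I2: { [B' → B .] }  — accept
  I3: { [B → g . g] }  — shift
  I4: { [B → num . y] }  — shift
  I5: { [B → num y .] }  — reduce
  I6: { [B → g g .] }  — reduce
  I7: { [P → B . + y] }  — shift
  I8: { [B → + P .] }  — reduce
  I9: { [P → y .] }  — reduce
  I10: { [P → B + . y] }  — shift
  I11: { [P → B + y .] }  — reduce

No state contains both a complete item and a shift item.

Answer: No shift-reduce conflicts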